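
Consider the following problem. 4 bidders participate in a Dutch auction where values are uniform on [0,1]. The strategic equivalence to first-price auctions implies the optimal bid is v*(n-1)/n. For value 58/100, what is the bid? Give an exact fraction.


Step 1: Dutch auctions are strategically equivalent to first-price auctions
Step 2: The equilibrium bid is b(v) = v*(n-1)/n
Step 3: b = 29/50 * 3/4
Step 4: b = 87/200

87/200


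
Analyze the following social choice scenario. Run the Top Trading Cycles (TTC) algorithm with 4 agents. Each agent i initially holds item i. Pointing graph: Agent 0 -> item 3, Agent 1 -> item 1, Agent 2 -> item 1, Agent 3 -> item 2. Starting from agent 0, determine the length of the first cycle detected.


Step 1: Trace the pointer graph from agent 0: 0 -> 3 -> 2 -> 1 -> 1
Step 2: A cycle is detected when we revisit agent 1
Step 3: The cycle is: 1 -> 1
Step 4: Cycle length = 1

1


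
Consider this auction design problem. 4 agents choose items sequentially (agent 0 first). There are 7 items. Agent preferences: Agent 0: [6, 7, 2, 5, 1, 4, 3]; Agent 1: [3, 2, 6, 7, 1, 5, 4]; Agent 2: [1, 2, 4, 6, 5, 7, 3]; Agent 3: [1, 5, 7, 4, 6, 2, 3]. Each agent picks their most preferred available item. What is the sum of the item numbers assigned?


Step 1: Agent 0 picks item 6
Step 2: Agent 1 picks item 3
Step 3: Agent 2 picks item 1
Step 4: Agent 3 picks item 5
Step 5: Sum = 6 + 3 + 1 + 5 = 15

15


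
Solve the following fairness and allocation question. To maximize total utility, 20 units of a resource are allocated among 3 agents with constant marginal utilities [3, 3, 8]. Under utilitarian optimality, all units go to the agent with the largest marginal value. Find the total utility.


Step 1: The marginal utilities are [3, 3, 8]
Step 2: The highest marginal utility is 8
Step 3: All 20 units go to that agent
Step 4: Total utility = 8 * 20 = 160

160


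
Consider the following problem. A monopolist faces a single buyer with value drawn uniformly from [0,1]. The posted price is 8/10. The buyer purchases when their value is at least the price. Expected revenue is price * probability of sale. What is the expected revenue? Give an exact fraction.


Step 1: Posted price r = 4/5, value support [0,1]
Step 2: P(v >= r) = (1 - 4/5)/1 = 1/5
Step 3: Expected revenue = r * P(v >= r) = 4/5 * 1/5
Step 4: Revenue = 4/25

4/25


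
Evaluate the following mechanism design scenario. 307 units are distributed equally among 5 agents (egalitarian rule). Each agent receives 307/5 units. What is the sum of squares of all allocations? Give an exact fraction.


Step 1: Each agent's share = 307/5
Step 2: Square of each share = (307/5)^2 = 94249/25
Step 3: Sum of squares = 5 * 94249/25 = 94249/5

94249/5


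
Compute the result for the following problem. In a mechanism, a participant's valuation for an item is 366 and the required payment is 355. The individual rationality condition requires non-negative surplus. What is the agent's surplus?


Step 1: Surplus = value - payment = 366 - 355 = 11
Step 2: IR is satisfied (surplus >= 0)

11


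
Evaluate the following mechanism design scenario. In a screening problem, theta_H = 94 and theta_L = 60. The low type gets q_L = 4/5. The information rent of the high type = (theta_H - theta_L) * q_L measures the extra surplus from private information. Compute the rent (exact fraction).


Step 1: theta_H - theta_L = 94 - 60 = 34
Step 2: Information rent = (theta_H - theta_L) * q_L
Step 3: = 34 * 4/5
Step 4: = 136/5

136/5


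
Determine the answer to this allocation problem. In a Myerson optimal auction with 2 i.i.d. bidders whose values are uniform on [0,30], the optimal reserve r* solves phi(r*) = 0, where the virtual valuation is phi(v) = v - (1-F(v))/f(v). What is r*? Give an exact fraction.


Step 1: For U[0,30], F(v) = v/30 and f(v) = 1/30
Step 2: phi(v) = v - (1 - v/30)/(1/30) = v - (30 - v) = 2v - 30
Step 3: Set phi(r*) = 0: 2r* - 30 = 0
Step 4: r* = 30/2 = 15 (the number of bidders n = 2 does not enter)

15


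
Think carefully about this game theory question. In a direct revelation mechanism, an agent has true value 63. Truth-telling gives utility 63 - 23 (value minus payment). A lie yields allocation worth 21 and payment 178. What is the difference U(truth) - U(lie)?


Step 1: U(truth) = value - payment = 63 - 23 = 40
Step 2: U(lie) = allocation - payment = 21 - 178 = -157
Step 3: IC gap = 40 - (-157) = 197

197


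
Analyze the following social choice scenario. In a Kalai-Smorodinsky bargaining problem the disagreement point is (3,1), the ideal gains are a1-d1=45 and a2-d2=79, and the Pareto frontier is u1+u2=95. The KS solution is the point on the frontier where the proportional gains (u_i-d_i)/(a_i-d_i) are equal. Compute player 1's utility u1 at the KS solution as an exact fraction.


Step 1: At the KS point, (u1-d1)/r1 = (u2-d2)/r2 = t and u1+u2 = 95
Step 2: u1 = d1 + r1*t and u2 = d2 + r2*t, so (d1 + r1*t) + (d2 + r2*t) = 95
Step 3: t = (95 - 3 - 1)/(45 + 79) = 91/124
Step 4: u1 = d1 + r1*t = 3 + 45 * 91/124 = 4467/124
Step 5: (Check: u2 = d2 + r2*t = 7313/124; u1+u2 = 4467/124 + 7313/124 = 95, on the frontier.)

4467/124


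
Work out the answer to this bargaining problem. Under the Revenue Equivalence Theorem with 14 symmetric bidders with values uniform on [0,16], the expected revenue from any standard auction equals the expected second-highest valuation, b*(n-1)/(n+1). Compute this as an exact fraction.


Step 1: By Revenue Equivalence, expected revenue = b*(n-1)/(n+1)
Step 2: Substituting n = 14, b = 16
Step 3: Revenue = 16*(14-1)/(14+1) = 16*13/15
Step 4: Revenue = 208/15

208/15


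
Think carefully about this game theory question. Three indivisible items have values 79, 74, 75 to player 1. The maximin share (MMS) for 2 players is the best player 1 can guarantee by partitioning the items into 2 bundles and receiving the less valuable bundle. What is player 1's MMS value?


Step 1: Item values = 79, 74, 75
Step 2: Enumerate all 2-bundle partitions and take the smaller bundle:
  Partition 1: {79} vs {74,75} -> bundles 79, 149; min = 79
  Partition 2: {74} vs {79,75} -> bundles 74, 154; min = 74
  Partition 3: {75} vs {79,74} -> bundles 75, 153; min = 75
Step 3: MMS = max(79, 74, 75) = 79

79


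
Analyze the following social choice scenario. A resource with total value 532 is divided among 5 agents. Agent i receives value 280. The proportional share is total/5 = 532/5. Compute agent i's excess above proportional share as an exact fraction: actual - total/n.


Step 1: Proportional share = 532/5
Step 2: Agent's actual allocation = 280
Step 3: Excess = 280 - 532/5 = 868/5

868/5


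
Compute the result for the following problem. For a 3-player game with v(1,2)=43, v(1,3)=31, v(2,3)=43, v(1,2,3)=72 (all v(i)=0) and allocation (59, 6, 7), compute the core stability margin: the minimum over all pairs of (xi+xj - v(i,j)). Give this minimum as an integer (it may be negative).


Step 1: Slack for coalition (1,2): x1+x2 - v12 = 65 - 43 = 22
Step 2: Slack for coalition (1,3): x1+x3 - v13 = 66 - 31 = 35
Step 3: Slack for coalition (2,3): x2+x3 - v23 = 13 - 43 = -30
Step 4: Minimum slack = min(22, 35, -30) = -30, attained by (2,3); coalition (2,3) can block (slack < 0), so the allocation is not in the core

-30


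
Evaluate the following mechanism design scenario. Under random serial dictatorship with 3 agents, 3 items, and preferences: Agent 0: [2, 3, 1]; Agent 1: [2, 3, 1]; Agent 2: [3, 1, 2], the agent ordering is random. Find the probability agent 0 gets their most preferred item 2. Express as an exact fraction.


Step 1: Agent 0 wants item 2
Step 2: There are 6 possible orderings of agents
Step 3: In 3 orderings, agent 0 gets item 2
Step 4: Probability = 3/6 = 1/2

1/2


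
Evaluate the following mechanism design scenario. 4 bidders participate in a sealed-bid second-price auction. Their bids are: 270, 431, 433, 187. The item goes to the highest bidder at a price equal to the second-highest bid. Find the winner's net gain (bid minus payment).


Step 1: Sort bids in descending order: 433, 431, 270, 187
Step 2: The winning bid is the highest: 433
Step 3: The payment equals the second-highest bid: 431
Step 4: Surplus = winner's bid - payment = 433 - 431 = 2

2


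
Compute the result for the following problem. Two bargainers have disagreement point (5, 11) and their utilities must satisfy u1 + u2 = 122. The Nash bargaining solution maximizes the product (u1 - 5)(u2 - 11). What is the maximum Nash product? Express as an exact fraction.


Step 1: The Nash solution splits surplus symmetrically above the disagreement point
Step 2: u1 = (total + d1 - d2)/2 = (122 + 5 - 11)/2 = 58
Step 3: u2 = (total - d1 + d2)/2 = (122 - 5 + 11)/2 = 64
Step 4: Nash product = (58 - 5) * (64 - 11)
Step 5: = 53 * 53 = 2809

2809


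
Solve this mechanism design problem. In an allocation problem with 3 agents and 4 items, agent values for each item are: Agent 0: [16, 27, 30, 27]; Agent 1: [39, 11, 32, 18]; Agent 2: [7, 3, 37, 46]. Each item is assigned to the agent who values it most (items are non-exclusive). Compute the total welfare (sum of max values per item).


Step 1: For each item, find the maximum value among all agents.
Step 2: Item 0 -> Agent 1 (value 39)
Step 3: Item 1 -> Agent 0 (value 27)
Step 4: Item 2 -> Agent 2 (value 37)
Step 5: Item 3 -> Agent 2 (value 46)
Step 6: Total welfare = 39 + 27 + 37 + 46 = 149

149


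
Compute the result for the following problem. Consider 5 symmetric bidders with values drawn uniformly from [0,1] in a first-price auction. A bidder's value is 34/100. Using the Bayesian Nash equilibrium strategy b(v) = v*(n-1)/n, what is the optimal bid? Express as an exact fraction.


Step 1: The symmetric BNE bidding function is b(v) = v * (n-1) / n
Step 2: Substitute v = 17/50 and n = 5
Step 3: b = 17/50 * 4/5
Step 4: b = 34/125

34/125


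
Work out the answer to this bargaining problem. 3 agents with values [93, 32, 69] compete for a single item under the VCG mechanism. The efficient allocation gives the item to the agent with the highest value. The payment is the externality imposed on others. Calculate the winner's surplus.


Step 1: The winner is the agent with the highest value: agent 0 with value 93
Step 2: Values of other agents: [32, 69]
Step 3: VCG payment = max of others' values = 69
Step 4: Surplus = 93 - 69 = 24

24


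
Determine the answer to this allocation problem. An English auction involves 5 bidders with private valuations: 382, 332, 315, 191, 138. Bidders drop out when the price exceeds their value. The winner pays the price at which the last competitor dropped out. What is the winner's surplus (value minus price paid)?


Step 1: Identify the highest value: 382
Step 2: Identify the second-highest value: 332
Step 3: The final price = second-highest value = 332
Step 4: Surplus = 382 - 332 = 50

50


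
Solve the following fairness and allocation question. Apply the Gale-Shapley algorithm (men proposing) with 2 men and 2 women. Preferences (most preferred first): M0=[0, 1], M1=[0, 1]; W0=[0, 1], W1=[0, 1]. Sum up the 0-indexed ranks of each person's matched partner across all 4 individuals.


Step 1: Run Gale-Shapley (men propose, women hold best offer):
  M0 proposes to W0; she accepts
  M1 proposes to W0; rejected
  M1 proposes to W1; she accepts
Step 2: Final matching: W0-M0, W1-M1
Step 3: 0-indexed ranks (man's rank of his match, then woman's): 0 + 0 + 1 + 1
Step 4: Total rank sum = 2

2


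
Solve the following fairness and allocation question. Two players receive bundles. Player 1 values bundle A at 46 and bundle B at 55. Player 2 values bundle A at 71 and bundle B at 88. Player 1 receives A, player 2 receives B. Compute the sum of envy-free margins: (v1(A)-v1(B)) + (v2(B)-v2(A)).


Step 1: Player 1's margin = v1(A) - v1(B) = 46 - 55 = -9
Step 2: Player 2's margin = v2(B) - v2(A) = 88 - 71 = 17
Step 3: Total margin = -9 + 17 = 8

8


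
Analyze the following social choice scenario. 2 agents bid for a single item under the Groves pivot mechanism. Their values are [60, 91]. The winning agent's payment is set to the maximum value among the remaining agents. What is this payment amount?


Step 1: The efficient winner is agent 1 with value 91
Step 2: Other agents' values: [60]
Step 3: Pivot payment = max(others) = 60
Step 4: The winner pays 60

60


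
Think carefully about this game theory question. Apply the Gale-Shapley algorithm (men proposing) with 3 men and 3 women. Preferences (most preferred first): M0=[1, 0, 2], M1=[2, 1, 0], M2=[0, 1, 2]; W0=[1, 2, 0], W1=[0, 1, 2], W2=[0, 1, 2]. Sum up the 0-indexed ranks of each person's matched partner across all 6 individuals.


Step 1: Run Gale-Shapley (men propose, women hold best offer):
  M0 proposes to W1; she accepts
  M1 proposes to W2; she accepts
  M2 proposes to W0; she accepts
Step 2: Final matching: W0-M2, W1-M0, W2-M1
Step 3: 0-indexed ranks (man's rank of his match, then woman's): 0 + 1 + 0 + 0 + 0 + 1
Step 4: Total rank sum = 2

2


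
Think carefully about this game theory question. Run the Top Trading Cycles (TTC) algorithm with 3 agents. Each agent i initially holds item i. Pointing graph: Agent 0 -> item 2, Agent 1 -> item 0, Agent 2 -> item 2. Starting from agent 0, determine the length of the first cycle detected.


Step 1: Trace the pointer graph from agent 0: 0 -> 2 -> 2
Step 2: A cycle is detected when we revisit agent 2
Step 3: The cycle is: 2 -> 2
Step 4: Cycle length = 1

1


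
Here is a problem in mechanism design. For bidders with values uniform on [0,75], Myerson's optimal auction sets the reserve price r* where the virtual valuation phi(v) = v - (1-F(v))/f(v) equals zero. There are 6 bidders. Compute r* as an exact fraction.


Step 1: For U[0,75], F(v) = v/75 and f(v) = 1/75
Step 2: phi(v) = v - (1 - v/75)/(1/75) = v - (75 - v) = 2v - 75
Step 3: Set phi(r*) = 0: 2r* - 75 = 0
Step 4: r* = 75/2 (the number of bidders n = 6 does not enter)

75/2


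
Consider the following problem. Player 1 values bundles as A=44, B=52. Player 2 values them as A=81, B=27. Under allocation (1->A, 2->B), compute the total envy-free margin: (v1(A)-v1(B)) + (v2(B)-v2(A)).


Step 1: Player 1's margin = v1(A) - v1(B) = 44 - 52 = -8
Step 2: Player 2's margin = v2(B) - v2(A) = 27 - 81 = -54
Step 3: Total margin = -8 + -54 = -62

-62


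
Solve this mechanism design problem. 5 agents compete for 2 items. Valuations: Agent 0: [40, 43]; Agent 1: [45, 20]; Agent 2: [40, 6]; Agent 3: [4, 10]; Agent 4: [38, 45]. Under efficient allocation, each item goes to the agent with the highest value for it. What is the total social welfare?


Step 1: For each item, find the maximum value among all agents.
Step 2: Item 0 -> Agent 1 (value 45)
Step 3: Item 1 -> Agent 4 (value 45)
Step 4: Total welfare = 45 + 45 = 90

90


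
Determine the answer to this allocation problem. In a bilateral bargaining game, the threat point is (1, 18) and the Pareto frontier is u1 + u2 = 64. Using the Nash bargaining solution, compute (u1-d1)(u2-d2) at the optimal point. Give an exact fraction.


Step 1: The Nash solution splits surplus symmetrically above the disagreement point
Step 2: u1 = (total + d1 - d2)/2 = (64 + 1 - 18)/2 = 47/2
Step 3: u2 = (total - d1 + d2)/2 = (64 - 1 + 18)/2 = 81/2
Step 4: Nash product = (47/2 - 1) * (81/2 - 18)
Step 5: = 45/2 * 45/2 = 2025/4

2025/4


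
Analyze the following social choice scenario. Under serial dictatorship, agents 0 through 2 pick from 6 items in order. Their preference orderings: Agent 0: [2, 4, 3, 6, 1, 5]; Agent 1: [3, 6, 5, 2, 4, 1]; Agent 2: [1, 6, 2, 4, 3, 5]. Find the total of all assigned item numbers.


Step 1: Agent 0 picks item 2
Step 2: Agent 1 picks item 3
Step 3: Agent 2 picks item 1
Step 4: Sum = 2 + 3 + 1 = 6

6


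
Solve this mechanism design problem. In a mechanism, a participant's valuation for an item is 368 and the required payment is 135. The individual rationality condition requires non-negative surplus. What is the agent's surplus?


Step 1: Surplus = value - payment = 368 - 135 = 233
Step 2: IR is satisfied (surplus >= 0)

233


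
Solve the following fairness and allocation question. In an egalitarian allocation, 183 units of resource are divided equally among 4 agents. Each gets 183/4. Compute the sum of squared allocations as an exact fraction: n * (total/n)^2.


Step 1: Each agent's share = 183/4
Step 2: Square of each share = (183/4)^2 = 33489/16
Step 3: Sum of squares = 4 * 33489/16 = 33489/4

33489/4


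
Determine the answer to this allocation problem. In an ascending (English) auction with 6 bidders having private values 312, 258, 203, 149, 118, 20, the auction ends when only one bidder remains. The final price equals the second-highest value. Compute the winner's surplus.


Step 1: Identify the highest value: 312
Step 2: Identify the second-highest value: 258
Step 3: The final price = second-highest value = 258
Step 4: Surplus = 312 - 258 = 54

54


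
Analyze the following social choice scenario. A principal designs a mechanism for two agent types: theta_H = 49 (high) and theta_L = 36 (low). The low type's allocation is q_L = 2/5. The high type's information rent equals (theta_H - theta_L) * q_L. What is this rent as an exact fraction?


Step 1: theta_H - theta_L = 49 - 36 = 13
Step 2: Information rent = (theta_H - theta_L) * q_L
Step 3: = 13 * 2/5
Step 4: = 26/5

26/5


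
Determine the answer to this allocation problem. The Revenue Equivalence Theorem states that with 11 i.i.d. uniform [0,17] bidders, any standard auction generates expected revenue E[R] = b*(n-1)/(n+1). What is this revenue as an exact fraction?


Step 1: By Revenue Equivalence, expected revenue = b*(n-1)/(n+1)
Step 2: Substituting n = 11, b = 17
Step 3: Revenue = 17*(11-1)/(11+1) = 17*10/12
Step 4: Revenue = 170/12 = 85/6

85/6


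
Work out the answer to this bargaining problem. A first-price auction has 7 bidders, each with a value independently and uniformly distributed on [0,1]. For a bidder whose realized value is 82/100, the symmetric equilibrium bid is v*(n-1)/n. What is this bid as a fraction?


Step 1: The symmetric BNE bidding function is b(v) = v * (n-1) / n
Step 2: Substitute v = 41/50 and n = 7
Step 3: b = 41/50 * 6/7
Step 4: b = 123/175

123/175


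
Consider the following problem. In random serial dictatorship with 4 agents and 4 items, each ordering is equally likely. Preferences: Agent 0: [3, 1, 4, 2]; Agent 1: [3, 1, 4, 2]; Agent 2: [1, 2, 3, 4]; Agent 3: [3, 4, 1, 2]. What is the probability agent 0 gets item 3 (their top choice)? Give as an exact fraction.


Step 1: Agent 0 wants item 3
Step 2: There are 24 possible orderings of agents
Step 3: In 8 orderings, agent 0 gets item 3
Step 4: Probability = 8/24 = 1/3

1/3


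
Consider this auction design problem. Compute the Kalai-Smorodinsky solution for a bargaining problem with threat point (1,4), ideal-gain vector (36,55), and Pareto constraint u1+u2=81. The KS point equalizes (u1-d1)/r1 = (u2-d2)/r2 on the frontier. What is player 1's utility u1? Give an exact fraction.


Step 1: At the KS point, (u1-d1)/r1 = (u2-d2)/r2 = t and u1+u2 = 81
Step 2: u1 = d1 + r1*t and u2 = d2 + r2*t, so (d1 + r1*t) + (d2 + r2*t) = 81
Step 3: t = (81 - 1 - 4)/(36 + 55) = 76/91
Step 4: u1 = d1 + r1*t = 1 + 36 * 76/91 = 2827/91
Step 5: (Check: u2 = d2 + r2*t = 4544/91; u1+u2 = 2827/91 + 4544/91 = 81, on the frontier.)

2827/91


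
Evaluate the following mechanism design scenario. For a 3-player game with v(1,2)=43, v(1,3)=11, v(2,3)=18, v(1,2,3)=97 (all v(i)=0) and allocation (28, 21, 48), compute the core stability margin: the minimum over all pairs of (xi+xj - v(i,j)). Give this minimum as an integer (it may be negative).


Step 1: Slack for coalition (1,2): x1+x2 - v12 = 49 - 43 = 6
Step 2: Slack for coalition (1,3): x1+x3 - v13 = 76 - 11 = 65
Step 3: Slack for coalition (2,3): x2+x3 - v23 = 69 - 18 = 51
Step 4: Minimum slack = min(6, 65, 51) = 6, attained by (1,2); no pair can gain by deviating, so the allocation is in the core

6


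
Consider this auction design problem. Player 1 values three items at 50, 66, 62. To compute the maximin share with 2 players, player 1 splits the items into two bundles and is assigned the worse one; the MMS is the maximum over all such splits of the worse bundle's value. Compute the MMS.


Step 1: Item values = 50, 66, 62
Step 2: Enumerate all 2-bundle partitions and take the smaller bundle:
  Partition 1: {50} vs {66,62} -> bundles 50, 128; min = 50
  Partition 2: {66} vs {50,62} -> bundles 66, 112; min = 66
  Partition 3: {62} vs {50,66} -> bundles 62, 116; min = 62
Step 3: MMS = max(50, 66, 62) = 66

66


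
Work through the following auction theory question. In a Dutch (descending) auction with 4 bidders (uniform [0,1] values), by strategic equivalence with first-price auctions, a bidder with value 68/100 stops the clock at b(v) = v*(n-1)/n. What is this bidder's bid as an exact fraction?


Step 1: Dutch auctions are strategically equivalent to first-price auctions
Step 2: The equilibrium bid is b(v) = v*(n-1)/n
Step 3: b = 17/25 * 3/4
Step 4: b = 51/100

51/100


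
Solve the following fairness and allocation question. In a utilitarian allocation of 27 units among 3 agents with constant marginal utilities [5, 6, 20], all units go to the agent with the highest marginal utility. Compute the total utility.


Step 1: The marginal utilities are [5, 6, 20]
Step 2: The highest marginal utility is 20
Step 3: All 27 units go to that agent
Step 4: Total utility = 20 * 27 = 540

540


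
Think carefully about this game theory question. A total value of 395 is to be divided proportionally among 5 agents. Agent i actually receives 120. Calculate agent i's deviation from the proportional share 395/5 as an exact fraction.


Step 1: Proportional share = 395/5 = 79
Step 2: Agent's actual allocation = 120
Step 3: Excess = 120 - 79 = 41

41


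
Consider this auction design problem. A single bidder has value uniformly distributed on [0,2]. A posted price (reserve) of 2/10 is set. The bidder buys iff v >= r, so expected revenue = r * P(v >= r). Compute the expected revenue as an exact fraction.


Step 1: Posted price r = 1/5, value support [0,2]
Step 2: P(v >= r) = (2 - 1/5)/2 = 9/10
Step 3: Expected revenue = r * P(v >= r) = 1/5 * 9/10
Step 4: Revenue = 9/50

9/50


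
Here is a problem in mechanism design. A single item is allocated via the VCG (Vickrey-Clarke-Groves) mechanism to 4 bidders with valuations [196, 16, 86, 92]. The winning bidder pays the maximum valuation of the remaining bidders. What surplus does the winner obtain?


Step 1: The winner is the agent with the highest value: agent 0 with value 196
Step 2: Values of other agents: [16, 86, 92]
Step 3: VCG payment = max of others' values = 92
Step 4: Surplus = 196 - 92 = 104

104


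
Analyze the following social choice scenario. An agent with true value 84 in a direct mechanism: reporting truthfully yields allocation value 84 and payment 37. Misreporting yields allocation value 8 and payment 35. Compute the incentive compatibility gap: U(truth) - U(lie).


Step 1: U(truth) = value - payment = 84 - 37 = 47
Step 2: U(lie) = allocation - payment = 8 - 35 = -27
Step 3: IC gap = 47 - (-27) = 74

74


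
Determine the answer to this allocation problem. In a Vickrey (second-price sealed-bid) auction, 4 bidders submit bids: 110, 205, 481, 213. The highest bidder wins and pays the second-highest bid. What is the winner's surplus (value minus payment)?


Step 1: Sort bids in descending order: 481, 213, 205, 110
Step 2: The winning bid is the highest: 481
Step 3: The payment equals the second-highest bid: 213
Step 4: Surplus = winner's bid - payment = 481 - 213 = 268

268


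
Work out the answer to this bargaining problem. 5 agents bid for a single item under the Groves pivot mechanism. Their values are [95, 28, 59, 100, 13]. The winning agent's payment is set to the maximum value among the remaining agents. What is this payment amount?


Step 1: The efficient winner is agent 3 with value 100
Step 2: Other agents' values: [95, 28, 59, 13]
Step 3: Pivot payment = max(others) = 95
Step 4: The winner pays 95

95


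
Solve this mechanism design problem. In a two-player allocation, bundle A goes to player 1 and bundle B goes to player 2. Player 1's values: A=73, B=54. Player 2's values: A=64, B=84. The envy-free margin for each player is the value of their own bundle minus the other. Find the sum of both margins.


Step 1: Player 1's margin = v1(A) - v1(B) = 73 - 54 = 19
Step 2: Player 2's margin = v2(B) - v2(A) = 84 - 64 = 20
Step 3: Total margin = 19 + 20 = 39

39


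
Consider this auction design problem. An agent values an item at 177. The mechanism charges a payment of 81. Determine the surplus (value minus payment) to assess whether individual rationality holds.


Step 1: Surplus = value - payment = 177 - 81 = 96
Step 2: IR is satisfied (surplus >= 0)

96


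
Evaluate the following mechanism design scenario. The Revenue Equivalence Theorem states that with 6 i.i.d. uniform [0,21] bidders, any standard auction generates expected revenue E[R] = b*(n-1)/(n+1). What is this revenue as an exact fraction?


Step 1: By Revenue Equivalence, expected revenue = b*(n-1)/(n+1)
Step 2: Substituting n = 6, b = 21
Step 3: Revenue = 21*(6-1)/(6+1) = 21*5/7
Step 4: Revenue = 105/7 = 15

15


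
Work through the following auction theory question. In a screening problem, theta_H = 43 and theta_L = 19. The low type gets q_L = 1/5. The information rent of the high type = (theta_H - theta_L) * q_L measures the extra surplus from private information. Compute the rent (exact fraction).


Step 1: theta_H - theta_L = 43 - 19 = 24
Step 2: Information rent = (theta_H - theta_L) * q_L
Step 3: = 24 * 1/5
Step 4: = 24/5

24/5


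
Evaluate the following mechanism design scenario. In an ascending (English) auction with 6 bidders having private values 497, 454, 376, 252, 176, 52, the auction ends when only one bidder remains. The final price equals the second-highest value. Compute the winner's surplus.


Step 1: Identify the highest value: 497
Step 2: Identify the second-highest value: 454
Step 3: The final price = second-highest value = 454
Step 4: Surplus = 497 - 454 = 43

43


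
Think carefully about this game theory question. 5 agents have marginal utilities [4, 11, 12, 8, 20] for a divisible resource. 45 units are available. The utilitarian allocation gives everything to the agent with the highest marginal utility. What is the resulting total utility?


Step 1: The marginal utilities are [4, 11, 12, 8, 20]
Step 2: The highest marginal utility is 20
Step 3: All 45 units go to that agent
Step 4: Total utility = 20 * 45 = 900

900


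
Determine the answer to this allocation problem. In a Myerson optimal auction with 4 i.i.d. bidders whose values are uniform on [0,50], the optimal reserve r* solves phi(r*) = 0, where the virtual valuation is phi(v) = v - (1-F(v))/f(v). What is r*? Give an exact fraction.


Step 1: For U[0,50], F(v) = v/50 and f(v) = 1/50
Step 2: phi(v) = v - (1 - v/50)/(1/50) = v - (50 - v) = 2v - 50
Step 3: Set phi(r*) = 0: 2r* - 50 = 0
Step 4: r* = 50/2 = 25 (the number of bidders n = 4 does not enter)

25


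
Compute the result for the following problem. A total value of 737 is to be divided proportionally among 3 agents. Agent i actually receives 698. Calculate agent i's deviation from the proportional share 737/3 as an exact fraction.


Step 1: Proportional share = 737/3
Step 2: Agent's actual allocation = 698
Step 3: Excess = 698 - 737/3 = 1357/3

1357/3


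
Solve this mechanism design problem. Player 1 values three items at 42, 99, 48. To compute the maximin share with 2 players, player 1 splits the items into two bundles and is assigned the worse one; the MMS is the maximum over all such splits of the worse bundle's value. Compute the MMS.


Step 1: Item values = 42, 99, 48
Step 2: Enumerate all 2-bundle partitions and take the smaller bundle:
  Partition 1: {42} vs {99,48} -> bundles 42, 147; min = 42
  Partition 2: {99} vs {42,48} -> bundles 99, 90; min = 90
  Partition 3: {48} vs {42,99} -> bundles 48, 141; min = 48
Step 3: MMS = max(42, 90, 48) = 90

90


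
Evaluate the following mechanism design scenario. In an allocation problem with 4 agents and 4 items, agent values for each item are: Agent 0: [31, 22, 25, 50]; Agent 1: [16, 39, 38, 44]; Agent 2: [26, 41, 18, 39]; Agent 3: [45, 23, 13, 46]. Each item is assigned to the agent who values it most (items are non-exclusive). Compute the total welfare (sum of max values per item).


Step 1: For each item, find the maximum value among all agents.
Step 2: Item 0 -> Agent 3 (value 45)
Step 3: Item 1 -> Agent 2 (value 41)
Step 4: Item 2 -> Agent 1 (value 38)
Step 5: Item 3 -> Agent 0 (value 50)
Step 6: Total welfare = 45 + 41 + 38 + 50 = 174

174


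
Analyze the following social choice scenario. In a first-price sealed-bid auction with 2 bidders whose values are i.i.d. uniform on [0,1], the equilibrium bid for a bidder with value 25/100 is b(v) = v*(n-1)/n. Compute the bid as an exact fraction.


Step 1: The symmetric BNE bidding function is b(v) = v * (n-1) / n
Step 2: Substitute v = 1/4 and n = 2
Step 3: b = 1/4 * 1/2
Step 4: b = 1/8

1/8


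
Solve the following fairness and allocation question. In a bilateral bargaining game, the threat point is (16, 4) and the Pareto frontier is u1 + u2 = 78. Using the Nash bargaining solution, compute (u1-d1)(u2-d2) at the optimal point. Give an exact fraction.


Step 1: The Nash solution splits surplus symmetrically above the disagreement point
Step 2: u1 = (total + d1 - d2)/2 = (78 + 16 - 4)/2 = 45
Step 3: u2 = (total - d1 + d2)/2 = (78 - 16 + 4)/2 = 33
Step 4: Nash product = (45 - 16) * (33 - 4)
Step 5: = 29 * 29 = 841

841


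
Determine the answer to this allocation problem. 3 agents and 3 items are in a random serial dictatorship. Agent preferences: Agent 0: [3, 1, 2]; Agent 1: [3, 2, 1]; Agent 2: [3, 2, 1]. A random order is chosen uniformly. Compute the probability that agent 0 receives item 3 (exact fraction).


Step 1: Agent 0 wants item 3
Step 2: There are 6 possible orderings of agents
Step 3: In 2 orderings, agent 0 gets item 3
Step 4: Probability = 2/6 = 1/3

1/3


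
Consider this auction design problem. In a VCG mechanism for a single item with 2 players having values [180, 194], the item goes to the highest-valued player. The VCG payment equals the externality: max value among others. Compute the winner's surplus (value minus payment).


Step 1: The winner is the agent with the highest value: agent 1 with value 194
Step 2: Values of other agents: [180]
Step 3: VCG payment = max of others' values = 180
Step 4: Surplus = 194 - 180 = 14

14


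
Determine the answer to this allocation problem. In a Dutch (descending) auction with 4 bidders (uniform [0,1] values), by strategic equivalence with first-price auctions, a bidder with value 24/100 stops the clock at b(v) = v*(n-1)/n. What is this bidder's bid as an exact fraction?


Step 1: Dutch auctions are strategically equivalent to first-price auctions
Step 2: The equilibrium bid is b(v) = v*(n-1)/n
Step 3: b = 6/25 * 3/4
Step 4: b = 9/50

9/50


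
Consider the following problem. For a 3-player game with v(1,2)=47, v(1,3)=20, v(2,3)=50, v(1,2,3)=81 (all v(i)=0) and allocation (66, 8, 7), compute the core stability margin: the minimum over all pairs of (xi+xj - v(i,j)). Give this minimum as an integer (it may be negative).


Step 1: Slack for coalition (1,2): x1+x2 - v12 = 74 - 47 = 27
Step 2: Slack for coalition (1,3): x1+x3 - v13 = 73 - 20 = 53
Step 3: Slack for coalition (2,3): x2+x3 - v23 = 15 - 50 = -35
Step 4: Minimum slack = min(27, 53, -35) = -35, attained by (2,3); coalition (2,3) can block (slack < 0), so the allocation is not in the core

-35


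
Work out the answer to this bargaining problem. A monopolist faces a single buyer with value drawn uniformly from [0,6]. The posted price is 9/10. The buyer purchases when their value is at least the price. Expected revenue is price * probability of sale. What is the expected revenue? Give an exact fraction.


Step 1: Posted price r = 9/10, value support [0,6]
Step 2: P(v >= r) = (6 - 9/10)/6 = 17/20
Step 3: Expected revenue = r * P(v >= r) = 9/10 * 17/20
Step 4: Revenue = 153/200

153/200


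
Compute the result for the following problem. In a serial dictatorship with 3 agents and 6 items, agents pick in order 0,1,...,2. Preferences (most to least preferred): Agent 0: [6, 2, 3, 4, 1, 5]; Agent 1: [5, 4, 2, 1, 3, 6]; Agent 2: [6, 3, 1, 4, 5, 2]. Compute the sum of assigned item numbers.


Step 1: Agent 0 picks item 6
Step 2: Agent 1 picks item 5
Step 3: Agent 2 picks item 3
Step 4: Sum = 6 + 5 + 3 = 14

14


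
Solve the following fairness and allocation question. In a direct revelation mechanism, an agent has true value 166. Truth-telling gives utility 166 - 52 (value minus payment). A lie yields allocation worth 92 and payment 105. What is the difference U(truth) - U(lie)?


Step 1: U(truth) = value - payment = 166 - 52 = 114
Step 2: U(lie) = allocation - payment = 92 - 105 = -13
Step 3: IC gap = 114 - (-13) = 127

127


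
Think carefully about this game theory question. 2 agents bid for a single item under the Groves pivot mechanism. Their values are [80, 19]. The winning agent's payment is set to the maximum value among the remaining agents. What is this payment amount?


Step 1: The efficient winner is agent 0 with value 80
Step 2: Other agents' values: [19]
Step 3: Pivot payment = max(others) = 19
Step 4: The winner pays 19

19


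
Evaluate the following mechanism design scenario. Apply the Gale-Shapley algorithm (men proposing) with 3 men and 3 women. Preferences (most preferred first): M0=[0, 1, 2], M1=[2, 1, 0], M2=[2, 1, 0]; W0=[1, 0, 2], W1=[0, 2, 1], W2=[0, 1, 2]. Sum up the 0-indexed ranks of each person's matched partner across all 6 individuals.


Step 1: Run Gale-Shapley (men propose, women hold best offer):
  M0 proposes to W0; she accepts
  M1 proposes to W2; she accepts
  M2 proposes to W2; rejected
  M2 proposes to W1; she accepts
Step 2: Final matching: W0-M0, W1-M2, W2-M1
Step 3: 0-indexed ranks (man's rank of his match, then woman's): 0 + 1 + 1 + 1 + 0 + 1
Step 4: Total rank sum = 4

4


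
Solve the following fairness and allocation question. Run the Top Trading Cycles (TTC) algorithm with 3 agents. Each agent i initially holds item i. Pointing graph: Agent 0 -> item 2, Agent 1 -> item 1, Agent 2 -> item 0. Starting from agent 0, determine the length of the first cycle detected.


Step 1: Trace the pointer graph from agent 0: 0 -> 2 -> 0
Step 2: A cycle is detected when we revisit agent 0
Step 3: The cycle is: 0 -> 2 -> 0
Step 4: Cycle length = 2

2


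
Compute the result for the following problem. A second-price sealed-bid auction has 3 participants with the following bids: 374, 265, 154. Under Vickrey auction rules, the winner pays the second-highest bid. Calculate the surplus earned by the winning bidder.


Step 1: Sort bids in descending order: 374, 265, 154
Step 2: The winning bid is the highest: 374
Step 3: The payment equals the second-highest bid: 265
Step 4: Surplus = winner's bid - payment = 374 - 265 = 109

109


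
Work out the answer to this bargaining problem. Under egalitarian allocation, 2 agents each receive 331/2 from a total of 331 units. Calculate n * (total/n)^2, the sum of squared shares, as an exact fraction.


Step 1: Each agent's share = 331/2
Step 2: Square of each share = (331/2)^2 = 109561/4
Step 3: Sum of squares = 2 * 109561/4 = 109561/2

109561/2


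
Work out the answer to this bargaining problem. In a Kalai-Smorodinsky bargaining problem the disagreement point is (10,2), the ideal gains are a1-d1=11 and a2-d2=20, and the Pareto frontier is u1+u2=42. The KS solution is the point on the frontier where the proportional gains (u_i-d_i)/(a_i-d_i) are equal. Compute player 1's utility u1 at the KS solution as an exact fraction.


Step 1: At the KS point, (u1-d1)/r1 = (u2-d2)/r2 = t and u1+u2 = 42
Step 2: u1 = d1 + r1*t and u2 = d2 + r2*t, so (d1 + r1*t) + (d2 + r2*t) = 42
Step 3: t = (42 - 10 - 2)/(11 + 20) = 30/31
Step 4: u1 = d1 + r1*t = 10 + 11 * 30/31 = 640/31
Step 5: (Check: u2 = d2 + r2*t = 662/31; u1+u2 = 640/31 + 662/31 = 42, on the frontier.)

640/31


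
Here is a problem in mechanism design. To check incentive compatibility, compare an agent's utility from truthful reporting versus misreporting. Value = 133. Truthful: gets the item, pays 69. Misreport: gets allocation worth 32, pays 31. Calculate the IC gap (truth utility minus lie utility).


Step 1: U(truth) = value - payment = 133 - 69 = 64
Step 2: U(lie) = allocation - payment = 32 - 31 = 1
Step 3: IC gap = 64 - 1 = 63

63


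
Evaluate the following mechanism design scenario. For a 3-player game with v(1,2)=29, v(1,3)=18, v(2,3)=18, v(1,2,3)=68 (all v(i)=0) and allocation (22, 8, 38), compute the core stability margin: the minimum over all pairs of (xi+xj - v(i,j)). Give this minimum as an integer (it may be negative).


Step 1: Slack for coalition (1,2): x1+x2 - v12 = 30 - 29 = 1
Step 2: Slack for coalition (1,3): x1+x3 - v13 = 60 - 18 = 42
Step 3: Slack for coalition (2,3): x2+x3 - v23 = 46 - 18 = 28
Step 4: Minimum slack = min(1, 42, 28) = 1, attained by (1,2); no pair can gain by deviating, so the allocation is in the core

1


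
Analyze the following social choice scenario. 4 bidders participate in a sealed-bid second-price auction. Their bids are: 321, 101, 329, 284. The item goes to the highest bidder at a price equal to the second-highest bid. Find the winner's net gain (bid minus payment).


Step 1: Sort bids in descending order: 329, 321, 284, 101
Step 2: The winning bid is the highest: 329
Step 3: The payment equals the second-highest bid: 321
Step 4: Surplus = winner's bid - payment = 329 - 321 = 8

8


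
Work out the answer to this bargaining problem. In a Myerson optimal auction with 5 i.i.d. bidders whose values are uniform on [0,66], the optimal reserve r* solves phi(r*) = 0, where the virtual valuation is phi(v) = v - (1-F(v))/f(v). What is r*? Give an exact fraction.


Step 1: For U[0,66], F(v) = v/66 and f(v) = 1/66
Step 2: phi(v) = v - (1 - v/66)/(1/66) = v - (66 - v) = 2v - 66
Step 3: Set phi(r*) = 0: 2r* - 66 = 0
Step 4: r* = 66/2 = 33 (the number of bidders n = 5 does not enter)

33


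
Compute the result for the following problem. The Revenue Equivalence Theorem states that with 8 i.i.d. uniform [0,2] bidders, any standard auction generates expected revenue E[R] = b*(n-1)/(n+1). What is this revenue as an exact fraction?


Step 1: By Revenue Equivalence, expected revenue = b*(n-1)/(n+1)
Step 2: Substituting n = 8, b = 2
Step 3: Revenue = 2*(8-1)/(8+1) = 2*7/9
Step 4: Revenue = 14/9

14/9


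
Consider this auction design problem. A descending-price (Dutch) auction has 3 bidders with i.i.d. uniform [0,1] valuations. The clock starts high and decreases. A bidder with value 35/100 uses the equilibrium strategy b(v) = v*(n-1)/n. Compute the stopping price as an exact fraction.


Step 1: Dutch auctions are strategically equivalent to first-price auctions
Step 2: The equilibrium bid is b(v) = v*(n-1)/n
Step 3: b = 7/20 * 2/3
Step 4: b = 7/30

7/30


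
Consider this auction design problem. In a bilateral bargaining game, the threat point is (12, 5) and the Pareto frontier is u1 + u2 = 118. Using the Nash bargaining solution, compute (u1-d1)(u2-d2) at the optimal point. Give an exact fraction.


Step 1: The Nash solution splits surplus symmetrically above the disagreement point
Step 2: u1 = (total + d1 - d2)/2 = (118 + 12 - 5)/2 = 125/2
Step 3: u2 = (total - d1 + d2)/2 = (118 - 12 + 5)/2 = 111/2
Step 4: Nash product = (125/2 - 12) * (111/2 - 5)
Step 5: = 101/2 * 101/2 = 10201/4

10201/4


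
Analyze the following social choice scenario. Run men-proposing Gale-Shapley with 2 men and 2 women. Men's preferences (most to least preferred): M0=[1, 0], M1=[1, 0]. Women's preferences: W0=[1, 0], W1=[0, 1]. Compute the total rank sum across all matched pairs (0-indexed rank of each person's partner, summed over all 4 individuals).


Step 1: Run Gale-Shapley (men propose, women hold best offer):
  M0 proposes to W1; she accepts
  M1 proposes to W1; rejected
  M1 proposes to W0; she accepts
Step 2: Final matching: W0-M1, W1-M0
Step 3: 0-indexed ranks (man's rank of his match, then woman's): 1 + 0 + 0 + 0
Step 4: Total rank sum = 1

1
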